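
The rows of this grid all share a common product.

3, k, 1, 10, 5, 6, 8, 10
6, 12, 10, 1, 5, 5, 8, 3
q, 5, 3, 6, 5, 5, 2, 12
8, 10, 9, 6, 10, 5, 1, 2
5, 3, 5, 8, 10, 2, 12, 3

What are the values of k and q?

Rows 2 and 5 each multiply to 432000, so every row has product 432000.
Row 1: 3×1×10×5×6×8×10 = 72000, so the missing entry is 432000 ÷ 72000 = 6.
Row 3: 5×3×6×5×5×2×12 = 54000, so the missing entry is 432000 ÷ 54000 = 8.

k = 6, q = 8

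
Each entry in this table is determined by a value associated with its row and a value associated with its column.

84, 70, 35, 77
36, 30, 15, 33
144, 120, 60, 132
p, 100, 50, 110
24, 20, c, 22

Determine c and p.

Each row is a constant multiple of every other row — this is a multiplication table with the headers hidden.
Row 5 is 20/70 = 2/7 times row 1, so its entry in column 3 is 35 × 2/7 = 10.
Row 4 is 100/70 = 10/7 times row 1, so its entry in column 1 is 84 × 10/7 = 120.

c = 10, p = 120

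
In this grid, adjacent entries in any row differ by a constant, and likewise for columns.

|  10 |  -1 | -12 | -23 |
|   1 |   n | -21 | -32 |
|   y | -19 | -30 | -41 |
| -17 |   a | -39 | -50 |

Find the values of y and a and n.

Along each row the entries change by -11 per step; down each column they change by -9.
Row 3: from -19 at column 2, stepping by -11 to column 1 gives -8.
Row 4: from -17 at column 1, stepping by -11 to column 2 gives -28.
Row 2: from 1 at column 1, stepping by -11 to column 2 gives -10.

y = -8, a = -28, n = -10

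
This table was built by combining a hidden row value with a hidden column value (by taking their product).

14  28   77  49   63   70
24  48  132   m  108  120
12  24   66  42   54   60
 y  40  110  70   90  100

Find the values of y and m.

y = 20, m = 84

Each row is a constant multiple of every other row — this is a multiplication table with the headers hidden.
Row 4 is 90/63 = 10/7 times row 1, so its entry in column 1 is 14 × 10/7 = 20.
Row 2 is 108/63 = 12/7 times row 1, so its entry in column 4 is 49 × 12/7 = 84.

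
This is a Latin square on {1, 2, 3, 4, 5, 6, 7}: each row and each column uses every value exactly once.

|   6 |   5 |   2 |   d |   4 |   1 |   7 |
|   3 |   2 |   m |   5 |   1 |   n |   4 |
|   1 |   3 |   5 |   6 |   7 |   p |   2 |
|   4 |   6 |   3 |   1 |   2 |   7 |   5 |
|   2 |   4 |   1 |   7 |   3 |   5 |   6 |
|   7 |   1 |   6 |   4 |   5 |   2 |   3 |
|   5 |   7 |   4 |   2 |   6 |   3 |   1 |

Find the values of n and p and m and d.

At (row 2, col 3): column 3 already has {1, 2, 3, 4, 5, 6}, so the value is 7.
For row 1, column 4: row 1 already has {1, 2, 4, 5, 6, 7}; that leaves 3.
At (row 3, col 6): row 3 already has {1, 2, 3, 5, 6, 7}, so the value is 4.
For row 2, column 6: row 2 already has {1, 2, 3, 4, 5, 7}; that leaves 6.

n = 6, p = 4, m = 7, d = 3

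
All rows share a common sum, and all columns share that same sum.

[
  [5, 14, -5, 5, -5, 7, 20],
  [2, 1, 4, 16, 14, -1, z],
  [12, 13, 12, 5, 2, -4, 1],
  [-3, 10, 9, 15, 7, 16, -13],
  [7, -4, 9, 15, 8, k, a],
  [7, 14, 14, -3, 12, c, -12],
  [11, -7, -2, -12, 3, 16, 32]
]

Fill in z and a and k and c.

z = 5, a = 8, k = -2, c = 9

Rows 1 and 3 both sum to 41, so that's the common total.
The known cells in row 2 total 36, leaving 41 − 36 = 5 for the blank.
The known cells in column 7 total 33, leaving 41 − 33 = 8 for the blank.
The known cells in row 5 total 43, leaving 41 − 43 = -2 for the blank.
The known cells in row 6 total 32, leaving 41 − 32 = 9 for the blank.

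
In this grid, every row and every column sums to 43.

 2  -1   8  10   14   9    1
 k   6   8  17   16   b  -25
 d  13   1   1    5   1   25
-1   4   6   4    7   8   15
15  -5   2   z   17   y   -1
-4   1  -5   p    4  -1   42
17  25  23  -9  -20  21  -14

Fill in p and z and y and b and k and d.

p = 6, z = 14, y = 1, b = 4, k = 17, d = -3

Row 3: 13 + 1 + 1 + 5 + 1 + 25 = 46, so its missing entry is 43 − 46 = -3.
Column 1: 2 − 3 − 1 + 15 − 4 + 17 = 26, so its missing entry is 43 − 26 = 17.
Row 2: 17 + 6 + 8 + 17 + 16 − 25 = 39, so its missing entry is 43 − 39 = 4.
Column 6: 9 + 4 + 1 + 8 − 1 + 21 = 42, so its missing entry is 43 − 42 = 1.
Row 5: 15 − 5 + 2 + 17 + 1 − 1 = 29, so its missing entry is 43 − 29 = 14.
Row 6: -4 + 1 − 5 + 4 − 1 + 42 = 37, so its missing entry is 43 − 37 = 6.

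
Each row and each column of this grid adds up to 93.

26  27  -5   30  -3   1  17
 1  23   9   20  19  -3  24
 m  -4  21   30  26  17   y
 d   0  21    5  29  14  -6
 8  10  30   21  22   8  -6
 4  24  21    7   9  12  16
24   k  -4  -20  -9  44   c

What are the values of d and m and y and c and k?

Column 2 has 27 + 23 − 4 + 0 + 10 + 24 = 80; the blank must be 93 − 80 = 13.
Row 4 has 0 + 21 + 5 + 29 + 14 − 6 = 63; the blank must be 93 − 63 = 30.
Column 1 has 26 + 1 + 30 + 8 + 4 + 24 = 93; the blank must be 93 − 93 = 0.
Row 3 has 0 − 4 + 21 + 30 + 26 + 17 = 90; the blank must be 93 − 90 = 3.
Row 7 has 24 + 13 − 4 − 20 − 9 + 44 = 48; the blank must be 93 − 48 = 45.

d = 30, m = 0, y = 3, c = 45, k = 13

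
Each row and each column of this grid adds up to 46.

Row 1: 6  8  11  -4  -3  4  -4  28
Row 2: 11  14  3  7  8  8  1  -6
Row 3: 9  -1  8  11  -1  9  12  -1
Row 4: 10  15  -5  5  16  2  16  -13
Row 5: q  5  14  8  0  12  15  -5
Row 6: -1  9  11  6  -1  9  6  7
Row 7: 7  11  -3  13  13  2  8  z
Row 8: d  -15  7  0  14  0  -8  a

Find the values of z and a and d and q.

z = -5, a = 41, d = 7, q = -3

Row 5 has 5 + 14 + 8 + 0 + 12 + 15 − 5 = 49; the blank must be 46 − 49 = -3.
Row 7 has 7 + 11 − 3 + 13 + 13 + 2 + 8 = 51; the blank must be 46 − 51 = -5.
Column 1 has 6 + 11 + 9 + 10 − 3 − 1 + 7 = 39; the blank must be 46 − 39 = 7.
Row 8 has 7 − 15 + 7 + 0 + 14 + 0 − 8 = 5; the blank must be 46 − 5 = 41.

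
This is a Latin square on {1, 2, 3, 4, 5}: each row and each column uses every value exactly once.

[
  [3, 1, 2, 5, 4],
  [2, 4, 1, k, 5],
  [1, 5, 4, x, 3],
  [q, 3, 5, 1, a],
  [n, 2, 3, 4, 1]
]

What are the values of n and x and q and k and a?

n = 5, x = 2, q = 4, k = 3, a = 2

For row 5, column 1: row 5 already has {1, 2, 3, 4}; that leaves 5.
For row 4, column 5: column 5 already has {1, 3, 4, 5}; that leaves 2.
At (row 4, col 1): row 4 already has {1, 2, 3, 5}, so the value is 4.
Cell (3,4): row 3 already has {1, 3, 4, 5} → 2.
Cell (2,4): row 2 already has {1, 2, 4, 5} → 3.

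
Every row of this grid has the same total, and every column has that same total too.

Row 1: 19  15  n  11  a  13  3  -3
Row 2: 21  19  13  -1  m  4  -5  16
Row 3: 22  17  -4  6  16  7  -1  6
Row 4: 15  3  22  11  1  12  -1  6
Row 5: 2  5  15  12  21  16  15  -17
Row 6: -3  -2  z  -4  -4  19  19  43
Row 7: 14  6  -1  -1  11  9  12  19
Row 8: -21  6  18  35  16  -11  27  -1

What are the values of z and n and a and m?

z = 1, n = 5, a = 6, m = 2

Rows 3 and 4 both sum to 69, so that's the common total.
Row 2: 21 + 19 + 13 − 1 + 4 − 5 + 16 = 67, so its missing entry is 69 − 67 = 2.
Column 5: 2 + 16 + 1 + 21 − 4 + 11 + 16 = 63, so its missing entry is 69 − 63 = 6.
Row 1: 19 + 15 + 11 + 6 + 13 + 3 − 3 = 64, so its missing entry is 69 − 64 = 5.
Row 6: -3 − 2 − 4 − 4 + 19 + 19 + 43 = 68, so its missing entry is 69 − 68 = 1.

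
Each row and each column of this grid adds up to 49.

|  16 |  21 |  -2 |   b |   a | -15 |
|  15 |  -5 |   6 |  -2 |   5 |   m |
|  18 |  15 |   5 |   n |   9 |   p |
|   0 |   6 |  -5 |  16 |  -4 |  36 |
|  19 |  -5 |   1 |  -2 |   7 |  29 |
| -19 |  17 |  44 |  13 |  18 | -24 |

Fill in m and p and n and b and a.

m = 30, p = -7, n = 9, b = 15, a = 14

Column 5 has 5 + 9 − 4 + 7 + 18 = 35; the blank must be 49 − 35 = 14.
Row 2 has 15 − 5 + 6 − 2 + 5 = 19; the blank must be 49 − 19 = 30.
Row 1 has 16 + 21 − 2 + 14 − 15 = 34; the blank must be 49 − 34 = 15.
Column 4 has 15 − 2 + 16 − 2 + 13 = 40; the blank must be 49 − 40 = 9.
Row 3 has 18 + 15 + 5 + 9 + 9 = 56; the blank must be 49 − 56 = -7.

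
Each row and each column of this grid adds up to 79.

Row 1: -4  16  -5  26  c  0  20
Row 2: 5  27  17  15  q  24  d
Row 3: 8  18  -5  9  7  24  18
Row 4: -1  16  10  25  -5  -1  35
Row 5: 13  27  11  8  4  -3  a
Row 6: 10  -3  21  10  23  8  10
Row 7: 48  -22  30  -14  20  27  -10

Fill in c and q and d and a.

c = 26, q = 4, d = -13, a = 19

Row 5 has 13 + 27 + 11 + 8 + 4 − 3 = 60; the blank must be 79 − 60 = 19.
Column 7 has 20 + 18 + 35 + 19 + 10 − 10 = 92; the blank must be 79 − 92 = -13.
Row 1 has -4 + 16 − 5 + 26 + 0 + 20 = 53; the blank must be 79 − 53 = 26.
Row 2 has 5 + 27 + 17 + 15 + 24 − 13 = 75; the blank must be 79 − 75 = 4.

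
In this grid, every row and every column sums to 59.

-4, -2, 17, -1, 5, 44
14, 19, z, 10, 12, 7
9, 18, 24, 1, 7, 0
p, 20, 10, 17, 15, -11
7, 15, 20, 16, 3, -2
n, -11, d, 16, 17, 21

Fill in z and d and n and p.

z = -3, d = -9, n = 25, p = 8

The known cells in row 2 total 62, leaving 59 − 62 = -3 for the blank.
The known cells in row 4 total 51, leaving 59 − 51 = 8 for the blank.
The known cells in column 1 total 34, leaving 59 − 34 = 25 for the blank.
The known cells in row 6 total 68, leaving 59 − 68 = -9 for the blank.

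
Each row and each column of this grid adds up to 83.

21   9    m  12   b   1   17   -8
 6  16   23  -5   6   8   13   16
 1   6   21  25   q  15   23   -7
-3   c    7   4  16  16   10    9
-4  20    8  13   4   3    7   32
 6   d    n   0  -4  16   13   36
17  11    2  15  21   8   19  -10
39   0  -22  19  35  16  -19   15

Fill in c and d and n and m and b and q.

c = 24, d = -3, n = 19, m = 25, b = 6, q = -1

The known cells in row 3 total 84, leaving 83 − 84 = -1 for the blank.
The known cells in column 5 total 77, leaving 83 − 77 = 6 for the blank.
The known cells in row 4 total 59, leaving 83 − 59 = 24 for the blank.
The known cells in column 2 total 86, leaving 83 − 86 = -3 for the blank.
The known cells in row 1 total 58, leaving 83 − 58 = 25 for the blank.
The known cells in row 6 total 64, leaving 83 − 64 = 19 for the blank.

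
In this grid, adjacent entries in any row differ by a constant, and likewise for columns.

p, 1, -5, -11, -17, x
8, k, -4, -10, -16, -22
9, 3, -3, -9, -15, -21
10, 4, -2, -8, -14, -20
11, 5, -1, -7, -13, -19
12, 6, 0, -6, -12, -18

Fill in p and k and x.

p = 7, k = 2, x = -23

Along each row the entries change by -6 per step; down each column they change by 1.
Row 1: from 1 at column 2, stepping by -6 to column 1 gives 7.
Row 2: from 8 at column 1, stepping by -6 to column 2 gives 2.
Row 1: from 1 at column 2, stepping by -6 to column 6 gives -23.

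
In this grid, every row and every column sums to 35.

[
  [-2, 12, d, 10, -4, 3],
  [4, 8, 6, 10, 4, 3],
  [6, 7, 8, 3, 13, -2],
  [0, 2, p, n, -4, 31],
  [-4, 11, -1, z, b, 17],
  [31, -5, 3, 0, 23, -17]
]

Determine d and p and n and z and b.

Column 5: -4 + 4 + 13 − 4 + 23 = 32, so its missing entry is 35 − 32 = 3.
Row 5: -4 + 11 − 1 + 3 + 17 = 26, so its missing entry is 35 − 26 = 9.
Row 1: -2 + 12 + 10 − 4 + 3 = 19, so its missing entry is 35 − 19 = 16.
Column 4: 10 + 10 + 3 + 9 + 0 = 32, so its missing entry is 35 − 32 = 3.
Row 4: 0 + 2 + 3 − 4 + 31 = 32, so its missing entry is 35 − 32 = 3.

d = 16, p = 3, n = 3, z = 9, b = 3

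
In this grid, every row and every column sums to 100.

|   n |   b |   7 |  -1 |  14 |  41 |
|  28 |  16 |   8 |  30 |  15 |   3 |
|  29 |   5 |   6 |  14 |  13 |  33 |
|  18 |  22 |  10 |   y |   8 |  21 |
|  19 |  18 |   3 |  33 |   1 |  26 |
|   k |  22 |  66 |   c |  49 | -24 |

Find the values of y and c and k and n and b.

y = 21, c = 3, k = -16, n = 22, b = 17

Column 2 has 16 + 5 + 22 + 18 + 22 = 83; the blank must be 100 − 83 = 17.
Row 1 has 17 + 7 − 1 + 14 + 41 = 78; the blank must be 100 − 78 = 22.
Row 4 has 18 + 22 + 10 + 8 + 21 = 79; the blank must be 100 − 79 = 21.
Column 1 has 22 + 28 + 29 + 18 + 19 = 116; the blank must be 100 − 116 = -16.
Row 6 has -16 + 22 + 66 + 49 − 24 = 97; the blank must be 100 − 97 = 3.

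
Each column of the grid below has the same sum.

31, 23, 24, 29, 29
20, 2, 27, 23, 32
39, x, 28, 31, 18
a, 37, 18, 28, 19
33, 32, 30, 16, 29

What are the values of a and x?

Column 3 sums to 127 and so does column 4; that's the common total.
In column 1 the known cells total 123, leaving 127 − 123 = 4.
In column 2 the known cells total 94, leaving 127 − 94 = 33.

a = 4, x = 33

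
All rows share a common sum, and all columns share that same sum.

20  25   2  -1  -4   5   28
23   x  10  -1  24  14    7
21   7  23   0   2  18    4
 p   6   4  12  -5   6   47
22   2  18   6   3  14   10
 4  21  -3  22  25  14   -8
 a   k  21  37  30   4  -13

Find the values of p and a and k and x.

Rows 1 and 3 both sum to 75, so that's the common total.
Row 2 has 23 + 10 − 1 + 24 + 14 + 7 = 77; the blank must be 75 − 77 = -2.
Column 2 has 25 − 2 + 7 + 6 + 2 + 21 = 59; the blank must be 75 − 59 = 16.
Row 7 has 16 + 21 + 37 + 30 + 4 − 13 = 95; the blank must be 75 − 95 = -20.
Row 4 has 6 + 4 + 12 − 5 + 6 + 47 = 70; the blank must be 75 − 70 = 5.

p = 5, a = -20, k = 16, x = -2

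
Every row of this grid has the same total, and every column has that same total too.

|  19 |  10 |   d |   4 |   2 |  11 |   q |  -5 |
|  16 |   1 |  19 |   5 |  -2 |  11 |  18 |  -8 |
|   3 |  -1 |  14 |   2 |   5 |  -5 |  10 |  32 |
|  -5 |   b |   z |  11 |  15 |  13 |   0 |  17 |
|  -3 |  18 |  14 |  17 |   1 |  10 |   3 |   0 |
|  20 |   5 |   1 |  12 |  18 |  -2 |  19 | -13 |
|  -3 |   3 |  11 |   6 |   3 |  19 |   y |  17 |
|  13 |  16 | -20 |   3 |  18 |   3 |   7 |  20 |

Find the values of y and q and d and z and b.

Rows 2 and 3 both sum to 60, so that's the common total.
Column 2 has 10 + 1 − 1 + 18 + 5 + 3 + 16 = 52; the blank must be 60 − 52 = 8.
Row 7 has -3 + 3 + 11 + 6 + 3 + 19 + 17 = 56; the blank must be 60 − 56 = 4.
Column 7 has 18 + 10 + 0 + 3 + 19 + 4 + 7 = 61; the blank must be 60 − 61 = -1.
Row 1 has 19 + 10 + 4 + 2 + 11 − 1 − 5 = 40; the blank must be 60 − 40 = 20.
Row 4 has -5 + 8 + 11 + 15 + 13 + 0 + 17 = 59; the blank must be 60 − 59 = 1.

y = 4, q = -1, d = 20, z = 1, b = 8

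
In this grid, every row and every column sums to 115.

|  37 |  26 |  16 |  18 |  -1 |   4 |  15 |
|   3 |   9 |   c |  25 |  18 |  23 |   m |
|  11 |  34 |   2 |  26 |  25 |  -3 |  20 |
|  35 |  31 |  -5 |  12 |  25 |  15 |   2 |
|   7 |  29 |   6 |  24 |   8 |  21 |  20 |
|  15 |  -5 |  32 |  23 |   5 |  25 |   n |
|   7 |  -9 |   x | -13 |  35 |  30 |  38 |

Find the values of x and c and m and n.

x = 27, c = 37, m = 0, n = 20

Row 7: 7 − 9 − 13 + 35 + 30 + 38 = 88, so its missing entry is 115 − 88 = 27.
Column 3: 16 + 2 − 5 + 6 + 32 + 27 = 78, so its missing entry is 115 − 78 = 37.
Row 2: 3 + 9 + 37 + 25 + 18 + 23 = 115, so its missing entry is 115 − 115 = 0.
Row 6: 15 − 5 + 32 + 23 + 5 + 25 = 95, so its missing entry is 115 − 95 = 20.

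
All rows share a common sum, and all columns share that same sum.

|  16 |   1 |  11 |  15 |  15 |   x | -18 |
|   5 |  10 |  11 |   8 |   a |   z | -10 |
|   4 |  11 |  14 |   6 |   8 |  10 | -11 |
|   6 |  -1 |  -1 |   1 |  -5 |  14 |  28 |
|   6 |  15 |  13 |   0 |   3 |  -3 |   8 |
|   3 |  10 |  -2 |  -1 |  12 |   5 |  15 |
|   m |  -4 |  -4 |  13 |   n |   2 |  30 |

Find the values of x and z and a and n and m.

x = 2, z = 12, a = 6, n = 3, m = 2

Rows 3 and 4 both sum to 42, so that's the common total.
The known cells in row 1 total 40, leaving 42 − 40 = 2 for the blank.
The known cells in column 6 total 30, leaving 42 − 30 = 12 for the blank.
The known cells in row 2 total 36, leaving 42 − 36 = 6 for the blank.
The known cells in column 5 total 39, leaving 42 − 39 = 3 for the blank.
The known cells in row 7 total 40, leaving 42 − 40 = 2 for the blank.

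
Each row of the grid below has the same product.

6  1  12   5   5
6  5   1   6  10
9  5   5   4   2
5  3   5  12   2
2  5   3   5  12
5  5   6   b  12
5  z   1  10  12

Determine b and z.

Rows 2 and 4 each multiply to 1800, so every row has product 1800.
Row 6: 5×5×6×12 = 1800, so the missing entry is 1800 ÷ 1800 = 1.
Row 7: 5×1×10×12 = 600, so the missing entry is 1800 ÷ 600 = 3.

b = 1, z = 3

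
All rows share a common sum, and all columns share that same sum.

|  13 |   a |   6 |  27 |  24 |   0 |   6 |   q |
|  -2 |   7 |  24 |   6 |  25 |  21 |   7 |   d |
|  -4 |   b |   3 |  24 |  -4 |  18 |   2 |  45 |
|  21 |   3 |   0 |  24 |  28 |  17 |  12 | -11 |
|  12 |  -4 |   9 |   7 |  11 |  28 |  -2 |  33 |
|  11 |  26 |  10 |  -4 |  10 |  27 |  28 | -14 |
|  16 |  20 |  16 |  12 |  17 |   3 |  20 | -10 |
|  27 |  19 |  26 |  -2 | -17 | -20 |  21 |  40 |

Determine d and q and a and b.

Rows 4 and 5 both sum to 94, so that's the common total.
Row 2 has -2 + 7 + 24 + 6 + 25 + 21 + 7 = 88; the blank must be 94 − 88 = 6.
Column 8 has 6 + 45 − 11 + 33 − 14 − 10 + 40 = 89; the blank must be 94 − 89 = 5.
Row 1 has 13 + 6 + 27 + 24 + 0 + 6 + 5 = 81; the blank must be 94 − 81 = 13.
Row 3 has -4 + 3 + 24 − 4 + 18 + 2 + 45 = 84; the blank must be 94 − 84 = 10.

d = 6, q = 5, a = 13, b = 10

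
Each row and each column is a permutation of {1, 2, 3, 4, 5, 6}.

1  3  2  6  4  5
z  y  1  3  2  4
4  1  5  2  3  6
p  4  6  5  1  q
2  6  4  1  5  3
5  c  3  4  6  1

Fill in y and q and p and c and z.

Cell (6,2): row 6 already has {1, 3, 4, 5, 6} → 2.
For row 2, column 2: column 2 already has {1, 2, 3, 4, 6}; that leaves 5.
For row 2, column 1: row 2 already has {1, 2, 3, 4, 5}; that leaves 6.
At (row 4, col 1): column 1 already has {1, 2, 4, 5, 6}, so the value is 3.
For row 4, column 6: row 4 already has {1, 3, 4, 5, 6}; that leaves 2.

y = 5, q = 2, p = 3, c = 2, z = 6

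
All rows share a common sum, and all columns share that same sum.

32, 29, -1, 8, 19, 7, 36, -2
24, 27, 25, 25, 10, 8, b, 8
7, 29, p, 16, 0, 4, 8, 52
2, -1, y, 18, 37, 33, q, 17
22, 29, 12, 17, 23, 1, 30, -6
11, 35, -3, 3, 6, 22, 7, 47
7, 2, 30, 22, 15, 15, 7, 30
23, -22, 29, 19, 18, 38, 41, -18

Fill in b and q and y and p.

b = 1, q = -2, y = 24, p = 12

Rows 1 and 5 both sum to 128, so that's the common total.
Row 2 has 24 + 27 + 25 + 25 + 10 + 8 + 8 = 127; the blank must be 128 − 127 = 1.
Row 3 has 7 + 29 + 16 + 0 + 4 + 8 + 52 = 116; the blank must be 128 − 116 = 12.
Column 3 has -1 + 25 + 12 + 12 − 3 + 30 + 29 = 104; the blank must be 128 − 104 = 24.
Row 4 has 2 − 1 + 24 + 18 + 37 + 33 + 17 = 130; the blank must be 128 − 130 = -2.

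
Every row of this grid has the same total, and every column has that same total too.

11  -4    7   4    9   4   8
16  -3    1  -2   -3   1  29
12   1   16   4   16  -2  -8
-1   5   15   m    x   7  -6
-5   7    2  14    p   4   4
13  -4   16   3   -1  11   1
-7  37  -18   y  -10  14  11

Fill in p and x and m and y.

p = 13, x = 15, m = 4, y = 12

Rows 1 and 2 both sum to 39, so that's the common total.
Row 5: -5 + 7 + 2 + 14 + 4 + 4 = 26, so its missing entry is 39 − 26 = 13.
Column 5: 9 − 3 + 16 + 13 − 1 − 10 = 24, so its missing entry is 39 − 24 = 15.
Row 4: -1 + 5 + 15 + 15 + 7 − 6 = 35, so its missing entry is 39 − 35 = 4.
Row 7: -7 + 37 − 18 − 10 + 14 + 11 = 27, so its missing entry is 39 − 27 = 12.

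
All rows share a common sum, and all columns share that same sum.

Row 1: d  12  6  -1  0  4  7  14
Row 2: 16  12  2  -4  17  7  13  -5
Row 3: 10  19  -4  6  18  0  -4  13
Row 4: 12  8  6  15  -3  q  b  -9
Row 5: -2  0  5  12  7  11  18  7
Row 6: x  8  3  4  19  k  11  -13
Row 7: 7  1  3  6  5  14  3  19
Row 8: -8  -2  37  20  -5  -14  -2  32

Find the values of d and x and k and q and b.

Rows 2 and 3 both sum to 58, so that's the common total.
Row 1 has 12 + 6 − 1 + 0 + 4 + 7 + 14 = 42; the blank must be 58 − 42 = 16.
Column 1 has 16 + 16 + 10 + 12 − 2 + 7 − 8 = 51; the blank must be 58 − 51 = 7.
Row 6 has 7 + 8 + 3 + 4 + 19 + 11 − 13 = 39; the blank must be 58 − 39 = 19.
Column 7 has 7 + 13 − 4 + 18 + 11 + 3 − 2 = 46; the blank must be 58 − 46 = 12.
Row 4 has 12 + 8 + 6 + 15 − 3 + 12 − 9 = 41; the blank must be 58 − 41 = 17.

d = 16, x = 7, k = 19, q = 17, b = 12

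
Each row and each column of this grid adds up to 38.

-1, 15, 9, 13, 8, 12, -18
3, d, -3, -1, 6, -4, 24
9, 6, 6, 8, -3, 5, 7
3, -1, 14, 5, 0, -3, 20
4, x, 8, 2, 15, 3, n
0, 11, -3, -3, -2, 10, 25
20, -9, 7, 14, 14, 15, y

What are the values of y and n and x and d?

Row 7: 20 − 9 + 7 + 14 + 14 + 15 = 61, so its missing entry is 38 − 61 = -23.
Row 2: 3 − 3 − 1 + 6 − 4 + 24 = 25, so its missing entry is 38 − 25 = 13.
Column 7: -18 + 24 + 7 + 20 + 25 − 23 = 35, so its missing entry is 38 − 35 = 3.
Row 5: 4 + 8 + 2 + 15 + 3 + 3 = 35, so its missing entry is 38 − 35 = 3.

y = -23, n = 3, x = 3, d = 13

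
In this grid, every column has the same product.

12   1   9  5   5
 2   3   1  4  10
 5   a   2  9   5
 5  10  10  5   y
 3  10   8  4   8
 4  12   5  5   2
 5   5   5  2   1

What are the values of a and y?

Columns 1 and 3 each multiply to 36000, so every column has product 36000.
Column 2: 1×3×10×10×12×5 = 18000, so the missing entry is 36000 ÷ 18000 = 2.
Column 5: 5×10×5×8×2×1 = 4000, so the missing entry is 36000 ÷ 4000 = 9.

a = 2, y = 9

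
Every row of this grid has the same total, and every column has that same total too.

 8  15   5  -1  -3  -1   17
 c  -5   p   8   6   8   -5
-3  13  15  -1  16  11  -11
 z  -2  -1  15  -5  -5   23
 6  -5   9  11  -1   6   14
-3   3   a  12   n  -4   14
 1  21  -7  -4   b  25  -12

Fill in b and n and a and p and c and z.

b = 16, n = 11, a = 7, p = 12, c = 16, z = 15

Rows 1 and 3 both sum to 40, so that's the common total.
Row 7 has 1 + 21 − 7 − 4 + 25 − 12 = 24; the blank must be 40 − 24 = 16.
Column 5 has -3 + 6 + 16 − 5 − 1 + 16 = 29; the blank must be 40 − 29 = 11.
Row 4 has -2 − 1 + 15 − 5 − 5 + 23 = 25; the blank must be 40 − 25 = 15.
Column 1 has 8 − 3 + 15 + 6 − 3 + 1 = 24; the blank must be 40 − 24 = 16.
Row 2 has 16 − 5 + 8 + 6 + 8 − 5 = 28; the blank must be 40 − 28 = 12.
Row 6 has -3 + 3 + 12 + 11 − 4 + 14 = 33; the blank must be 40 − 33 = 7.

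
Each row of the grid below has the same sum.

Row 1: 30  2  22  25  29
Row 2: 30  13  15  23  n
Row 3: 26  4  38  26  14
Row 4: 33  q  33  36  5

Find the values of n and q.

Row 1 sums to 108 and so does row 3; that's the common total.
In row 2 the known cells total 81, leaving 108 − 81 = 27.
In row 4 the known cells total 107, leaving 108 − 107 = 1.

n = 27, q = 1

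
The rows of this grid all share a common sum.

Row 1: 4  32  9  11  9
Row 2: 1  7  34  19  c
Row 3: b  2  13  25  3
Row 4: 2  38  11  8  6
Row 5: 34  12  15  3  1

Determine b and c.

Rows 1 and 4 both add up to 65, so every row sums to 65.
Row 3: 2 + 13 + 25 + 3 = 43, so the missing entry is 65 − 43 = 22.
Row 2: 1 + 7 + 34 + 19 = 61, so the missing entry is 65 − 61 = 4.

b = 22, c = 4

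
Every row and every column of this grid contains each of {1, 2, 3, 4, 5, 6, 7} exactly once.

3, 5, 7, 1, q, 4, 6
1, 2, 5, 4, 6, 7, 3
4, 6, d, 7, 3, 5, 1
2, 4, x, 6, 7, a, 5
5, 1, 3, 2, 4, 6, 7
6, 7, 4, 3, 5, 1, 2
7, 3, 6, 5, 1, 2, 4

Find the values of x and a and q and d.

x = 1, a = 3, q = 2, d = 2

For row 1, column 5: row 1 already has {1, 3, 4, 5, 6, 7}; that leaves 2.
For row 4, column 6: column 6 already has {1, 2, 4, 5, 6, 7}; that leaves 3.
Cell (4,3): row 4 already has {2, 3, 4, 5, 6, 7} → 1.
Cell (3,3): row 3 already has {1, 3, 4, 5, 6, 7} → 2.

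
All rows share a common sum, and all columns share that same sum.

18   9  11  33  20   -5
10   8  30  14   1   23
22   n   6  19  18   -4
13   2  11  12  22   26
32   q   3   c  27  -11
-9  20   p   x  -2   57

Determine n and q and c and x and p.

Rows 1 and 2 both sum to 86, so that's the common total.
Row 3: 22 + 6 + 19 + 18 − 4 = 61, so its missing entry is 86 − 61 = 25.
Column 2: 9 + 8 + 25 + 2 + 20 = 64, so its missing entry is 86 − 64 = 22.
Row 5: 32 + 22 + 3 + 27 − 11 = 73, so its missing entry is 86 − 73 = 13.
Column 4: 33 + 14 + 19 + 12 + 13 = 91, so its missing entry is 86 − 91 = -5.
Row 6: -9 + 20 − 5 − 2 + 57 = 61, so its missing entry is 86 − 61 = 25.

n = 25, q = 22, c = 13, x = -5, p = 25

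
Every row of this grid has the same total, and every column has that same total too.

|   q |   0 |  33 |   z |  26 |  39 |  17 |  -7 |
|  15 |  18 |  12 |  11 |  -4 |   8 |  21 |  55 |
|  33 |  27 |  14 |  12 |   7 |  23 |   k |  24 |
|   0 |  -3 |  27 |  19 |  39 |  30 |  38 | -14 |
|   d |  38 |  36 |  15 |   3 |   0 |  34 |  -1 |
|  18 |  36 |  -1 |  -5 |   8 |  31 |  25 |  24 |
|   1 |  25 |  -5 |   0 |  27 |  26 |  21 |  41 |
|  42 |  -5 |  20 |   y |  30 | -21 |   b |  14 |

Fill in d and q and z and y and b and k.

d = 11, q = 16, z = 12, y = 72, b = -16, k = -4

Rows 2 and 4 both sum to 136, so that's the common total.
The known cells in row 5 total 125, leaving 136 − 125 = 11 for the blank.
The known cells in column 1 total 120, leaving 136 − 120 = 16 for the blank.
The known cells in row 1 total 124, leaving 136 − 124 = 12 for the blank.
The known cells in column 4 total 64, leaving 136 − 64 = 72 for the blank.
The known cells in row 8 total 152, leaving 136 − 152 = -16 for the blank.
The known cells in row 3 total 140, leaving 136 − 140 = -4 for the blank.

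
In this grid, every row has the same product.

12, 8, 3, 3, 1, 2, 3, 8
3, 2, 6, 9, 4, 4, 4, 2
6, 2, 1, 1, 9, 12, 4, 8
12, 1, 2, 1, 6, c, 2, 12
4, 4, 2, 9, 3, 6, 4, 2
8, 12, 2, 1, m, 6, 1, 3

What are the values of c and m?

c = 12, m = 12

Rows 2 and 5 each multiply to 41472, so every row has product 41472.
Row 4: 12×1×2×1×6×2×12 = 3456, so the missing entry is 41472 ÷ 3456 = 12.
Row 6: 8×12×2×1×6×1×3 = 3456, so the missing entry is 41472 ÷ 3456 = 12.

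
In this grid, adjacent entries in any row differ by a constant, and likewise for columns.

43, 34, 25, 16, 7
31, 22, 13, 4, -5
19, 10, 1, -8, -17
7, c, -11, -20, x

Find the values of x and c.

x = -29, c = -2

Along each row the entries change by -9 per step; down each column they change by -12.
Row 4: from 7 at column 1, stepping by -9 to column 5 gives -29.
Row 4: from 7 at column 1, stepping by -9 to column 2 gives -2.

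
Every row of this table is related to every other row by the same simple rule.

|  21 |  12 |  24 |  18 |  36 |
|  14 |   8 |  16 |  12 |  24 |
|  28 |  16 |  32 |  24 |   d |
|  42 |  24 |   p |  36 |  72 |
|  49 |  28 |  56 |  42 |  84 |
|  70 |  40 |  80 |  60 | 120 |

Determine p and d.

p = 48, d = 48

Each row is a constant multiple of every other row — this is a multiplication table with the headers hidden.
Row 4 is 24/12 = 2/1 times row 1, so its entry in column 3 is 24 × 2/1 = 48.
Row 3 is 16/12 = 4/3 times row 1, so its entry in column 5 is 36 × 4/3 = 48.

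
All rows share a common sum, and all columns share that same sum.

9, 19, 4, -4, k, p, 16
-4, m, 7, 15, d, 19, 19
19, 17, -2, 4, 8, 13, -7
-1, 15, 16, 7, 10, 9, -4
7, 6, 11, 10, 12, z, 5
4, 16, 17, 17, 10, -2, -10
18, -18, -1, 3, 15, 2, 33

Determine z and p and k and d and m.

Rows 3 and 4 both sum to 52, so that's the common total.
Column 2 has 19 + 17 + 15 + 6 + 16 − 18 = 55; the blank must be 52 − 55 = -3.
Row 2 has -4 − 3 + 7 + 15 + 19 + 19 = 53; the blank must be 52 − 53 = -1.
Column 5 has -1 + 8 + 10 + 12 + 10 + 15 = 54; the blank must be 52 − 54 = -2.
Row 5 has 7 + 6 + 11 + 10 + 12 + 5 = 51; the blank must be 52 − 51 = 1.
Row 1 has 9 + 19 + 4 − 4 − 2 + 16 = 42; the blank must be 52 − 42 = 10.

z = 1, p = 10, k = -2, d = -1, m = -3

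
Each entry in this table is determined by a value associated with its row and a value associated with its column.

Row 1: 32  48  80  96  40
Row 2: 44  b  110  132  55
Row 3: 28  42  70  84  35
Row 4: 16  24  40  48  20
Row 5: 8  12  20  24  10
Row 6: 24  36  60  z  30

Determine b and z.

b = 66, z = 72

Each row is a constant multiple of every other row — this is a multiplication table with the headers hidden.
Row 2 is 55/40 = 11/8 times row 1, so its entry in column 2 is 48 × 11/8 = 66.
Row 6 is 30/40 = 3/4 times row 1, so its entry in column 4 is 96 × 3/4 = 72.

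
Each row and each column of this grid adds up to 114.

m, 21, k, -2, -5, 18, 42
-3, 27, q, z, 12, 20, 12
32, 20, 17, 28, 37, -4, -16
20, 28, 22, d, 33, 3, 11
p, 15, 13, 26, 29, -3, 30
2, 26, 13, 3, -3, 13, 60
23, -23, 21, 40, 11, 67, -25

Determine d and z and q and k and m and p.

d = -3, z = 22, q = 24, k = 4, m = 36, p = 4

Row 5 has 15 + 13 + 26 + 29 − 3 + 30 = 110; the blank must be 114 − 110 = 4.
Column 1 has -3 + 32 + 20 + 4 + 2 + 23 = 78; the blank must be 114 − 78 = 36.
Row 1 has 36 + 21 − 2 − 5 + 18 + 42 = 110; the blank must be 114 − 110 = 4.
Column 3 has 4 + 17 + 22 + 13 + 13 + 21 = 90; the blank must be 114 − 90 = 24.
Row 4 has 20 + 28 + 22 + 33 + 3 + 11 = 117; the blank must be 114 − 117 = -3.
Row 2 has -3 + 27 + 24 + 12 + 20 + 12 = 92; the blank must be 114 − 92 = 22.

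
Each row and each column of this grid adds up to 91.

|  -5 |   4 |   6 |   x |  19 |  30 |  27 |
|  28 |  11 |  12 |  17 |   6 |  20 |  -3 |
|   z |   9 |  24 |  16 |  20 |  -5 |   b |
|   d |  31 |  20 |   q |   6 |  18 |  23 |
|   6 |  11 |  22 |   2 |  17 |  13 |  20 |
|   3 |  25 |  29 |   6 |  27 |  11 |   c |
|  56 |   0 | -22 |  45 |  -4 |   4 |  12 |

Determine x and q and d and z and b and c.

x = 10, q = -5, d = -2, z = 5, b = 22, c = -10

The known cells in row 1 total 81, leaving 91 − 81 = 10 for the blank.
The known cells in column 4 total 96, leaving 91 − 96 = -5 for the blank.
The known cells in row 4 total 93, leaving 91 − 93 = -2 for the blank.
The known cells in column 1 total 86, leaving 91 − 86 = 5 for the blank.
The known cells in row 3 total 69, leaving 91 − 69 = 22 for the blank.
The known cells in row 6 total 101, leaving 91 − 101 = -10 for the blank.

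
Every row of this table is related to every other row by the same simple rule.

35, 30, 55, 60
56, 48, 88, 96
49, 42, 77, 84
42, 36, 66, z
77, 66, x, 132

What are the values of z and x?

z = 72, x = 121

Each row is a constant multiple of every other row — this is a multiplication table with the headers hidden.
Row 4 is 36/30 = 6/5 times row 1, so its entry in column 4 is 60 × 6/5 = 72.
Row 5 is 66/30 = 11/5 times row 1, so its entry in column 3 is 55 × 11/5 = 121.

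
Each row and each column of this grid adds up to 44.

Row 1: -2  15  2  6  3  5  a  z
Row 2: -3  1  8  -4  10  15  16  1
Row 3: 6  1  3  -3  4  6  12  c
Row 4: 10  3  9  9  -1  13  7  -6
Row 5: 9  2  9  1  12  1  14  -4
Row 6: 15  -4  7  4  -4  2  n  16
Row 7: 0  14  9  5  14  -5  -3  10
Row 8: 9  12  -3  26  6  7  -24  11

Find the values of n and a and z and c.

Row 6: 15 − 4 + 7 + 4 − 4 + 2 + 16 = 36, so its missing entry is 44 − 36 = 8.
Row 3: 6 + 1 + 3 − 3 + 4 + 6 + 12 = 29, so its missing entry is 44 − 29 = 15.
Column 8: 1 + 15 − 6 − 4 + 16 + 10 + 11 = 43, so its missing entry is 44 − 43 = 1.
Row 1: -2 + 15 + 2 + 6 + 3 + 5 + 1 = 30, so its missing entry is 44 − 30 = 14.

n = 8, a = 14, z = 1, c = 15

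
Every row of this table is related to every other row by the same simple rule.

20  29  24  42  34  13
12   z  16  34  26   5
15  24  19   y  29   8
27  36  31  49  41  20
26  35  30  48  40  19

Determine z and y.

z = 21, y = 37

The difference between any two rows is the same in every column — this is an addition table with the headers hidden.
Row 2 minus row 1 is 26 − 34 = -8, so its entry in column 2 is 29 + (-8) = 21.
Row 3 minus row 1 is 29 − 34 = -5, so its entry in column 4 is 42 + (-5) = 37.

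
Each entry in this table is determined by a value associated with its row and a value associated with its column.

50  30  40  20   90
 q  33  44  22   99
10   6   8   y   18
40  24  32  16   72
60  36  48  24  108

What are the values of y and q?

Each row is a constant multiple of every other row — this is a multiplication table with the headers hidden.
Row 3 is 6/30 = 1/5 times row 1, so its entry in column 4 is 20 × 1/5 = 4.
Row 2 is 33/30 = 11/10 times row 1, so its entry in column 1 is 50 × 11/10 = 55.

y = 4, q = 55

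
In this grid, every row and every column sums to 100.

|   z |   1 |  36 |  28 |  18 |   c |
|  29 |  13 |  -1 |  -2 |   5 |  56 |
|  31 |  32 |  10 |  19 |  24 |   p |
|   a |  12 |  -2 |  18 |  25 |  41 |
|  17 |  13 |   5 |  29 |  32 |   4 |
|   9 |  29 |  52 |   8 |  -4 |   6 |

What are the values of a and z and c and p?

a = 6, z = 8, c = 9, p = -16

Row 3: 31 + 32 + 10 + 19 + 24 = 116, so its missing entry is 100 − 116 = -16.
Column 6: 56 − 16 + 41 + 4 + 6 = 91, so its missing entry is 100 − 91 = 9.
Row 1: 1 + 36 + 28 + 18 + 9 = 92, so its missing entry is 100 − 92 = 8.
Row 4: 12 − 2 + 18 + 25 + 41 = 94, so its missing entry is 100 − 94 = 6.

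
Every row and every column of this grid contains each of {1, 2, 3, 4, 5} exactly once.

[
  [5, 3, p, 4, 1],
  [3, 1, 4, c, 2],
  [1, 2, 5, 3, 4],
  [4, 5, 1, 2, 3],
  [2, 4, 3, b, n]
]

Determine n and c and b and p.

n = 5, c = 5, b = 1, p = 2

At (row 5, col 5): column 5 already has {1, 2, 3, 4}, so the value is 5.
Cell (1,3): row 1 already has {1, 3, 4, 5} → 2.
At (row 2, col 4): row 2 already has {1, 2, 3, 4}, so the value is 5.
Cell (5,4): row 5 already has {2, 3, 4, 5} → 1.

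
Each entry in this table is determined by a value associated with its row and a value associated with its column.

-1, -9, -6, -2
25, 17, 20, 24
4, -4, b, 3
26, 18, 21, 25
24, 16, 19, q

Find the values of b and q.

The difference between any two rows is the same in every column — this is an addition table with the headers hidden.
Row 3 minus row 1 is 4 − (-1) = 5, so its entry in column 3 is -6 + 5 = -1.
Row 5 minus row 1 is 24 − (-1) = 25, so its entry in column 4 is -2 + 25 = 23.

b = -1, q = 23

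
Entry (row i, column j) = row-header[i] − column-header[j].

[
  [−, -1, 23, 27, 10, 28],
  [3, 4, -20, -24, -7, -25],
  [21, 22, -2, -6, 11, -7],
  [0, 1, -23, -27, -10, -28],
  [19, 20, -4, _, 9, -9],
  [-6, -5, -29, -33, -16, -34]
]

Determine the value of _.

19 − 27 = -8.

-8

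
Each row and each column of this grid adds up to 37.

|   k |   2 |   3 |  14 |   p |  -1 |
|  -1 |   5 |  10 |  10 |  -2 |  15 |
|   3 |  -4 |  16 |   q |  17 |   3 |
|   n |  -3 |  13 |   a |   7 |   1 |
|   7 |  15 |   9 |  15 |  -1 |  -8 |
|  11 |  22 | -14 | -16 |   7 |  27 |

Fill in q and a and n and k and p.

q = 2, a = 12, n = 7, k = 10, p = 9

Column 5: -2 + 17 + 7 − 1 + 7 = 28, so its missing entry is 37 − 28 = 9.
Row 1: 2 + 3 + 14 + 9 − 1 = 27, so its missing entry is 37 − 27 = 10.
Column 1: 10 − 1 + 3 + 7 + 11 = 30, so its missing entry is 37 − 30 = 7.
Row 3: 3 − 4 + 16 + 17 + 3 = 35, so its missing entry is 37 − 35 = 2.
Row 4: 7 − 3 + 13 + 7 + 1 = 25, so its missing entry is 37 − 25 = 12.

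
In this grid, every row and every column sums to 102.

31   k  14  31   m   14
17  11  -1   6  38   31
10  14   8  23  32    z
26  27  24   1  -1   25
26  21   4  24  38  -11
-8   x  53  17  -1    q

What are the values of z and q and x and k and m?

z = 15, q = 28, x = 13, k = 16, m = -4

Column 5 has 38 + 32 − 1 + 38 − 1 = 106; the blank must be 102 − 106 = -4.
Row 1 has 31 + 14 + 31 − 4 + 14 = 86; the blank must be 102 − 86 = 16.
Column 2 has 16 + 11 + 14 + 27 + 21 = 89; the blank must be 102 − 89 = 13.
Row 6 has -8 + 13 + 53 + 17 − 1 = 74; the blank must be 102 − 74 = 28.
Row 3 has 10 + 14 + 8 + 23 + 32 = 87; the blank must be 102 − 87 = 15.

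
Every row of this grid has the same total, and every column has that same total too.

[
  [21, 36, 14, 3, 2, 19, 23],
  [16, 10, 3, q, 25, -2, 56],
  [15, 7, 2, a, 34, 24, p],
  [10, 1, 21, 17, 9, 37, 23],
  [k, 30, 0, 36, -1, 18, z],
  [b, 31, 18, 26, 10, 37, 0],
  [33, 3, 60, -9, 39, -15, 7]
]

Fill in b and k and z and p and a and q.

Rows 1 and 4 both sum to 118, so that's the common total.
Row 6 has 31 + 18 + 26 + 10 + 37 + 0 = 122; the blank must be 118 − 122 = -4.
Column 1 has 21 + 16 + 15 + 10 − 4 + 33 = 91; the blank must be 118 − 91 = 27.
Row 5 has 27 + 30 + 0 + 36 − 1 + 18 = 110; the blank must be 118 − 110 = 8.
Column 7 has 23 + 56 + 23 + 8 + 0 + 7 = 117; the blank must be 118 − 117 = 1.
Row 3 has 15 + 7 + 2 + 34 + 24 + 1 = 83; the blank must be 118 − 83 = 35.
Row 2 has 16 + 10 + 3 + 25 − 2 + 56 = 108; the blank must be 118 − 108 = 10.

b = -4, k = 27, z = 8, p = 1, a = 35, q = 10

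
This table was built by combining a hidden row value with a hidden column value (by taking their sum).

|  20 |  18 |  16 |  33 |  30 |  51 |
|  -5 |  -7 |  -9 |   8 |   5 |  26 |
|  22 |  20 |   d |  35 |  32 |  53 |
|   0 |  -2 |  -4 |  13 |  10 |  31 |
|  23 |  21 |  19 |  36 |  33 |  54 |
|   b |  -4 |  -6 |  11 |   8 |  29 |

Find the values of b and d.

The difference between any two rows is the same in every column — this is an addition table with the headers hidden.
Row 6 minus row 1 is 8 − 30 = -22, so its entry in column 1 is 20 + (-22) = -2.
Row 3 minus row 1 is 32 − 30 = 2, so its entry in column 3 is 16 + 2 = 18.

b = -2, d = 18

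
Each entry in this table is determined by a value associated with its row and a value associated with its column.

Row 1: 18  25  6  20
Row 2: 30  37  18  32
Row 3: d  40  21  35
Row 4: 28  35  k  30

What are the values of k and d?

k = 16, d = 33

The difference between any two rows is the same in every column — this is an addition table with the headers hidden.
Row 4 minus row 1 is 35 − 25 = 10, so its entry in column 3 is 6 + 10 = 16.
Row 3 minus row 1 is 40 − 25 = 15, so its entry in column 1 is 18 + 15 = 33.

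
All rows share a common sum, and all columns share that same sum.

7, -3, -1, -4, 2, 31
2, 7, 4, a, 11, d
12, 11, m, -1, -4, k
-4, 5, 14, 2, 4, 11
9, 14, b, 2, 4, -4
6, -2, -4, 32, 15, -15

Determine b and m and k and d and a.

b = 7, m = 12, k = 2, d = 7, a = 1

Rows 1 and 4 both sum to 32, so that's the common total.
The known cells in row 5 total 25, leaving 32 − 25 = 7 for the blank.
The known cells in column 3 total 20, leaving 32 − 20 = 12 for the blank.
The known cells in row 3 total 30, leaving 32 − 30 = 2 for the blank.
The known cells in column 6 total 25, leaving 32 − 25 = 7 for the blank.
The known cells in row 2 total 31, leaving 32 − 31 = 1 for the blank.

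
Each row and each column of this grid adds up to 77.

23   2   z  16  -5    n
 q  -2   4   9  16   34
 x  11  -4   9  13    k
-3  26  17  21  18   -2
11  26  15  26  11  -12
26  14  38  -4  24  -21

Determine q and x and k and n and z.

q = 16, x = 4, k = 44, n = 34, z = 7

Column 3: 4 − 4 + 17 + 15 + 38 = 70, so its missing entry is 77 − 70 = 7.
Row 1: 23 + 2 + 7 + 16 − 5 = 43, so its missing entry is 77 − 43 = 34.
Row 2: -2 + 4 + 9 + 16 + 34 = 61, so its missing entry is 77 − 61 = 16.
Column 1: 23 + 16 − 3 + 11 + 26 = 73, so its missing entry is 77 − 73 = 4.
Row 3: 4 + 11 − 4 + 9 + 13 = 33, so its missing entry is 77 − 33 = 44.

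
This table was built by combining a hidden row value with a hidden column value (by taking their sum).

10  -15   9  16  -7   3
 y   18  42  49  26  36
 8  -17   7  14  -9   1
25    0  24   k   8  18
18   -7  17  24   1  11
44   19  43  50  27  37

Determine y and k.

y = 43, k = 31

The difference between any two rows is the same in every column — this is an addition table with the headers hidden.
Row 2 minus row 1 is 18 − (-15) = 33, so its entry in column 1 is 10 + 33 = 43.
Row 4 minus row 1 is 0 − (-15) = 15, so its entry in column 4 is 16 + 15 = 31.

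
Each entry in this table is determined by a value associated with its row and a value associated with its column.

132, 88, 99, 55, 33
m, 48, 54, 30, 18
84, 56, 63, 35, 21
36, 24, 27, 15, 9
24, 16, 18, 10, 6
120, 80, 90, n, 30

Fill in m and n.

Each row is a constant multiple of every other row — this is a multiplication table with the headers hidden.
Row 2 is 48/88 = 6/11 times row 1, so its entry in column 1 is 132 × 6/11 = 72.
Row 6 is 80/88 = 10/11 times row 1, so its entry in column 4 is 55 × 10/11 = 50.

m = 72, n = 50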